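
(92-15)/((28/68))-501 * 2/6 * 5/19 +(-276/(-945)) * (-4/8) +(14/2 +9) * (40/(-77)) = 8861056/65835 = 134.59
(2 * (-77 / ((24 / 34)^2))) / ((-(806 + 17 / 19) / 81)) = 3805263 / 122648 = 31.03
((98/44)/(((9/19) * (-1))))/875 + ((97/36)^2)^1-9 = -3110201/1782000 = -1.75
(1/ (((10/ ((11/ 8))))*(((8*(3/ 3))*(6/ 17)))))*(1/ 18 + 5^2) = 84337/ 69120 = 1.22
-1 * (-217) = 217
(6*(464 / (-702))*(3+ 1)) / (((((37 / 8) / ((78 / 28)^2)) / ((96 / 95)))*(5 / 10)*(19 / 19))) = -9265152 / 172235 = -53.79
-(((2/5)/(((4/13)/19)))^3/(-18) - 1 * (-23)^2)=24591223/18000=1366.18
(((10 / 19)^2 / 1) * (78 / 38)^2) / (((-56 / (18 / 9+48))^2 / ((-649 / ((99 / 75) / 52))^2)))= 3883626601562500 / 6385729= 608172786.78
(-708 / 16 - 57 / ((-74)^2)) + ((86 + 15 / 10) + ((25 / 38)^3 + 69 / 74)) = 3339582773 / 75119768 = 44.46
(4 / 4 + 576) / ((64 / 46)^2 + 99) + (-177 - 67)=-12723147 / 53395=-238.28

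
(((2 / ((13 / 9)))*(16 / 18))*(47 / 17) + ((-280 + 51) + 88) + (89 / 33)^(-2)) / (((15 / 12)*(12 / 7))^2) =-2358164396 / 78774345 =-29.94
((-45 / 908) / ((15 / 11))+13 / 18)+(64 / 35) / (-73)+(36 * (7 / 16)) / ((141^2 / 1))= 15257903179 / 23061363570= 0.66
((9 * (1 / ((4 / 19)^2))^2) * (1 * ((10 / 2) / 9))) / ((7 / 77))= 7167655 / 256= 27998.65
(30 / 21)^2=100 / 49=2.04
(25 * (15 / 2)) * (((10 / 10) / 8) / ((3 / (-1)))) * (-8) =62.50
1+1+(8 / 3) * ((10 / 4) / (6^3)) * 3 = 113 / 54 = 2.09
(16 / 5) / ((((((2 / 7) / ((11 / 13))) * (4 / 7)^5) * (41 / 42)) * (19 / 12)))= 81530757 / 810160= 100.64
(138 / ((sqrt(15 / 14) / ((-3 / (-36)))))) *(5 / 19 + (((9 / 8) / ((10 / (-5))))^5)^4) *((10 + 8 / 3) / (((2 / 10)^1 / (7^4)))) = 333815308955326599088800161077 *sqrt(210) / 10880332376531662572355584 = 444604.38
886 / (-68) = -443 / 34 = -13.03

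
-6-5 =-11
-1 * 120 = -120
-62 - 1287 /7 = -1721 /7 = -245.86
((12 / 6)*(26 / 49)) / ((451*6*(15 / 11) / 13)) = 338 / 90405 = 0.00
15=15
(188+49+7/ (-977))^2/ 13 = 53611697764/ 12408877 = 4320.43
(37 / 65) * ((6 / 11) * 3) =666 / 715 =0.93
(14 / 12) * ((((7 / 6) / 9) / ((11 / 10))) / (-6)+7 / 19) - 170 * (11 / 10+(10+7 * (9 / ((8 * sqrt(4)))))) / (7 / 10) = -1298161511 / 355509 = -3651.56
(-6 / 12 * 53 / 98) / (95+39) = -53 / 26264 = -0.00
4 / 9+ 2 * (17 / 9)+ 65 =623 / 9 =69.22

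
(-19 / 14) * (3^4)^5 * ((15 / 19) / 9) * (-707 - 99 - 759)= 9094695979275 / 14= 649621141376.79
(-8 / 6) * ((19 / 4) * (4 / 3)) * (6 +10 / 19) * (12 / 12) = -496 / 9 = -55.11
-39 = -39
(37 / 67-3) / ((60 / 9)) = -123 / 335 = -0.37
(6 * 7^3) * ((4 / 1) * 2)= 16464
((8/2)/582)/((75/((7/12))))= 7/130950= 0.00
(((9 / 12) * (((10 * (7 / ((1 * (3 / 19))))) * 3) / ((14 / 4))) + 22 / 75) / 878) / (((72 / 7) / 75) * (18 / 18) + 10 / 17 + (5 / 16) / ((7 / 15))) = 0.23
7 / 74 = 0.09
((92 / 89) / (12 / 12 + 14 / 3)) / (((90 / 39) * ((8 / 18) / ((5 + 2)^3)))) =923013 / 15130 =61.01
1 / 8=0.12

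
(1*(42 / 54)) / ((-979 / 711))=-553 / 979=-0.56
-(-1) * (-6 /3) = -2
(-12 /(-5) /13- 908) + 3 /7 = -412861 /455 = -907.39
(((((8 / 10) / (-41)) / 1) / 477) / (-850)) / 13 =2 / 540262125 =0.00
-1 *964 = -964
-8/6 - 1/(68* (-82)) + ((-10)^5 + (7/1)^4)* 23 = -2244778.33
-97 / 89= -1.09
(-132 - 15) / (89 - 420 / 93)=-1519 / 873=-1.74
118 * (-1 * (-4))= 472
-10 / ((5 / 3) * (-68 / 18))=27 / 17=1.59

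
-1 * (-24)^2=-576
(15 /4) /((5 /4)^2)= 12 /5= 2.40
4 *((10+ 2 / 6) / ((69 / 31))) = 3844 / 207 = 18.57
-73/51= -1.43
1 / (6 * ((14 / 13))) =13 / 84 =0.15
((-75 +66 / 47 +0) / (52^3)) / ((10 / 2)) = -3459 / 33042880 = -0.00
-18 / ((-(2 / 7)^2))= 441 / 2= 220.50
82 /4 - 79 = -117 /2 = -58.50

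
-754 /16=-377 /8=-47.12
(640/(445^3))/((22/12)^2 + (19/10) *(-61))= -0.00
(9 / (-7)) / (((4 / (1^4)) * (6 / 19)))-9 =-561 / 56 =-10.02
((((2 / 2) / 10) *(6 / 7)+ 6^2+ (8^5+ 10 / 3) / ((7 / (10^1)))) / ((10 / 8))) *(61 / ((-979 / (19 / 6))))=-11403375502 / 1541925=-7395.54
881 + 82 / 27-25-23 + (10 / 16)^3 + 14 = 11754287 / 13824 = 850.28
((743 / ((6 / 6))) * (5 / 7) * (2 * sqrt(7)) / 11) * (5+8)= 96590 * sqrt(7) / 77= 3318.87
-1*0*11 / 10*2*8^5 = 0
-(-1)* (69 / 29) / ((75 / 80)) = 368 / 145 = 2.54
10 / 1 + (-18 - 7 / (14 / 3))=-19 / 2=-9.50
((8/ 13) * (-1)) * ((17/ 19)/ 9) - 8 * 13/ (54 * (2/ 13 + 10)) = -55207/ 220077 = -0.25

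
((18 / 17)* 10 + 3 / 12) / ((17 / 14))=8.93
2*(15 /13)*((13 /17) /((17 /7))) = 210 /289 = 0.73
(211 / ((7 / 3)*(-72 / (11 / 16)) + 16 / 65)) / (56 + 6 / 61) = -9202765 / 597289568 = -0.02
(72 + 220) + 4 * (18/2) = 328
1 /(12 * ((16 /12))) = 1 /16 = 0.06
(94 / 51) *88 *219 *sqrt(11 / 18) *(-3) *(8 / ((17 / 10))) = -24154240 *sqrt(22) / 289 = -392018.78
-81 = -81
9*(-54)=-486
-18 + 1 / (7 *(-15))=-1891 / 105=-18.01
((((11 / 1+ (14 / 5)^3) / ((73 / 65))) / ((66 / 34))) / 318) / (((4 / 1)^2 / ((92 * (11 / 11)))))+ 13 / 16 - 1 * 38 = -1885237457 / 51070800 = -36.91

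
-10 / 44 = -5 / 22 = -0.23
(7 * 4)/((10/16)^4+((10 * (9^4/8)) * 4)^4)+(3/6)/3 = 4743731683460713648753/28462390100764277763750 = 0.17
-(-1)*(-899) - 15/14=-12601/14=-900.07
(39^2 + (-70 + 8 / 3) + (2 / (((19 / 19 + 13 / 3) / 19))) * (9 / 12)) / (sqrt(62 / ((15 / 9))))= 239.21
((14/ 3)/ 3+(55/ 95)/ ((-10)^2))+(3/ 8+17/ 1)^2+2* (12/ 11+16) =1016142649/ 3009600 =337.63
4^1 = 4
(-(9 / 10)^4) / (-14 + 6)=6561 / 80000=0.08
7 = 7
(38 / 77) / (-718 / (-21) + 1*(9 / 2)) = 228 / 17875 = 0.01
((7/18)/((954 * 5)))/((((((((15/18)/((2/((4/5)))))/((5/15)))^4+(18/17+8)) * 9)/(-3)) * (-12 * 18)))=119/9513974880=0.00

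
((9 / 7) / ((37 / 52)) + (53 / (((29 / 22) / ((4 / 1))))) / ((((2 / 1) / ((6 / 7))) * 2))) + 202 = 1789646 / 7511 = 238.27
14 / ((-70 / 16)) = -16 / 5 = -3.20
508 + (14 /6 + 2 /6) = 1532 /3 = 510.67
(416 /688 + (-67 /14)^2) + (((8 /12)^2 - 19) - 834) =-62884937 /75852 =-829.05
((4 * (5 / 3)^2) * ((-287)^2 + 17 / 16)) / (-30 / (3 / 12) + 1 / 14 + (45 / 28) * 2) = -76878725 / 9804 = -7841.57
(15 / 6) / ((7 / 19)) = 95 / 14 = 6.79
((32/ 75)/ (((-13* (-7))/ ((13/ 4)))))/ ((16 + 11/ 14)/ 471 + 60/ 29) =72848/ 10061375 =0.01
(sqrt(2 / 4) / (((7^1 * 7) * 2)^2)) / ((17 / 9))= 9 * sqrt(2) / 326536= 0.00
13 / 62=0.21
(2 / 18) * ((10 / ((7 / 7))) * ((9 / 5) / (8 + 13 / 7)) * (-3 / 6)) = -0.10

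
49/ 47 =1.04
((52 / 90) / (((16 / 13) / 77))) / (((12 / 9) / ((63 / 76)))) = 273273 / 12160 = 22.47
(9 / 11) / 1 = 0.82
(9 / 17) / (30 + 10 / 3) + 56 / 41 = 96307 / 69700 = 1.38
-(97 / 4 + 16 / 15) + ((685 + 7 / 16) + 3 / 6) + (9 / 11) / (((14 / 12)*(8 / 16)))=12234193 / 18480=662.02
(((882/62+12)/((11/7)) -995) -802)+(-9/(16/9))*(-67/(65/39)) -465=-55700259/27280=-2041.80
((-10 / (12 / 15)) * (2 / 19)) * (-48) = 1200 / 19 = 63.16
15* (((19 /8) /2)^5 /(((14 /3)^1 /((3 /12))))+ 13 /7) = 1747203015 /58720256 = 29.75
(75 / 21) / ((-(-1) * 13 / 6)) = 1.65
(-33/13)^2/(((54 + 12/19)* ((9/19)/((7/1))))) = 305767/175422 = 1.74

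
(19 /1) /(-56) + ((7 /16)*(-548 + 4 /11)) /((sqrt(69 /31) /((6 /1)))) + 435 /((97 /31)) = 753317 /5432 - 5271*sqrt(2139) /253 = -824.88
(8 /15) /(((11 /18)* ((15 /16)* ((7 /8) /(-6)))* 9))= -4096 /5775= -0.71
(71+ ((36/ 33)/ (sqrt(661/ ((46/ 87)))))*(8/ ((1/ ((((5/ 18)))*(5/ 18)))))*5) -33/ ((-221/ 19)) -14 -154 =-20810/ 221+ 1000*sqrt(2645322)/ 17079579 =-94.07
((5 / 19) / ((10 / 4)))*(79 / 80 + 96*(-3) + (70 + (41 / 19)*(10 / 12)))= -981377 / 43320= -22.65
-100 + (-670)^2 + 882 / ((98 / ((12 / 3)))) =448836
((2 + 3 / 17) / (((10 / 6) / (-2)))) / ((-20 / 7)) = 777 / 850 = 0.91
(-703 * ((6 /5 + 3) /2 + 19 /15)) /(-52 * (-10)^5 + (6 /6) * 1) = -71003 /156000030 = -0.00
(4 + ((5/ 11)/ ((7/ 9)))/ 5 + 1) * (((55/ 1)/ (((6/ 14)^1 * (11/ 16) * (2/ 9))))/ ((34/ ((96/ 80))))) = 28368/ 187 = 151.70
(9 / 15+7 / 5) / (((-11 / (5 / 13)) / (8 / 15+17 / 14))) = -367 / 3003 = -0.12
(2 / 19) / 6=1 / 57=0.02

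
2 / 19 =0.11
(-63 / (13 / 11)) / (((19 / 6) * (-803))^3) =13608 / 4197184939519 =0.00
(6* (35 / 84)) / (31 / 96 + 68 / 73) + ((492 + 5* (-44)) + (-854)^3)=-5475347671752 / 8791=-622835590.01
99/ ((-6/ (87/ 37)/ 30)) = -43065/ 37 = -1163.92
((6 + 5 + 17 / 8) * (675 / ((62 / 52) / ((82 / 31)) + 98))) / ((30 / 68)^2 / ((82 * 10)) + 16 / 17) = 275453703000 / 2881675913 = 95.59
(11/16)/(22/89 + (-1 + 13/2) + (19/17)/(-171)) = 149787/1250728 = 0.12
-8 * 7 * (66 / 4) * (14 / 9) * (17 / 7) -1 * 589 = -12239 / 3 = -4079.67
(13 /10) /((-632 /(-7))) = 91 /6320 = 0.01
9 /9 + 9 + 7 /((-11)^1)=103 /11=9.36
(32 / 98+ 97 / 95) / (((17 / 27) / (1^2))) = 9963 / 4655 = 2.14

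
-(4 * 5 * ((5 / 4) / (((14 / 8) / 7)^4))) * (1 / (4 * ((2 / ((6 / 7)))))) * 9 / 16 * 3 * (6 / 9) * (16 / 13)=-86400 / 91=-949.45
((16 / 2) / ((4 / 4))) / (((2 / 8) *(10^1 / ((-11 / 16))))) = -11 / 5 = -2.20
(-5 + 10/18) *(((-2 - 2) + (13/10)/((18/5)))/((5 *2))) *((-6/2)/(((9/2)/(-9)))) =262/27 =9.70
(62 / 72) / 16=31 / 576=0.05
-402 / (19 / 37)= -14874 / 19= -782.84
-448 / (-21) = 64 / 3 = 21.33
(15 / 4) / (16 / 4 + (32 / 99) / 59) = 87615 / 93584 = 0.94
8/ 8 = 1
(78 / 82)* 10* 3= 1170 / 41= 28.54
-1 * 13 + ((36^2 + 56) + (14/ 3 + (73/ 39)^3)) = 80093980/ 59319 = 1350.22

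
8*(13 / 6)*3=52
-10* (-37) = 370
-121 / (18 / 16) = -968 / 9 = -107.56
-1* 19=-19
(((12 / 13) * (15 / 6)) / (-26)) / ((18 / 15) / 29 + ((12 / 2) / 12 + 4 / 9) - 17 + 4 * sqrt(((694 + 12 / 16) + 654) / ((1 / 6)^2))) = -1226178000 * sqrt(5395) / 894083896735679 - 1636352550 / 894083896735679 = -0.00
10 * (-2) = -20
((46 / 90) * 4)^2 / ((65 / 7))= 59248 / 131625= 0.45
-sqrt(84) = -9.17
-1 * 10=-10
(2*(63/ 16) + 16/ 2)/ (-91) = -127/ 728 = -0.17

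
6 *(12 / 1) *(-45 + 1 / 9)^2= 1305728 / 9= 145080.89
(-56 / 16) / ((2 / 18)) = -63 / 2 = -31.50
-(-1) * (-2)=-2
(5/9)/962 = 0.00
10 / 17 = 0.59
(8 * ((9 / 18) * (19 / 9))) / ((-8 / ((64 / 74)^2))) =-9728 / 12321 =-0.79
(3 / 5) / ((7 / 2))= 6 / 35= 0.17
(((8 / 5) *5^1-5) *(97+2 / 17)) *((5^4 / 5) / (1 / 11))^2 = 9364265625 / 17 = 550839154.41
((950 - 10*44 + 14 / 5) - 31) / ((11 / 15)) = 657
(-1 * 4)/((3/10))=-40/3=-13.33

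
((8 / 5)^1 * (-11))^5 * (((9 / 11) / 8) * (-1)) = 172712.26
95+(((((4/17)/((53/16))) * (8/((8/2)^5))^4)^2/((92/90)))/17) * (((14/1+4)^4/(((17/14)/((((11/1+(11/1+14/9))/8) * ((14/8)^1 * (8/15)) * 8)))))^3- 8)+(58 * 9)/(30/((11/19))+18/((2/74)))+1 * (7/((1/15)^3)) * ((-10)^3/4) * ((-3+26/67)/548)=14626265182293563849667285075770250193/517802565499399870346976611532800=28246.80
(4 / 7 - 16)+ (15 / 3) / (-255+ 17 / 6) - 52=-714346 / 10591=-67.45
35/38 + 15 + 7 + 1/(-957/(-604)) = 856499/36366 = 23.55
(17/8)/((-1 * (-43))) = 17/344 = 0.05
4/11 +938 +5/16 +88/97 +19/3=48446069/51216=945.92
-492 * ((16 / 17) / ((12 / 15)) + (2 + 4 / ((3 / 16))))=-205000 / 17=-12058.82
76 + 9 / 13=997 / 13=76.69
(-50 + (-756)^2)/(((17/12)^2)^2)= 11850333696/83521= 141884.48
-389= -389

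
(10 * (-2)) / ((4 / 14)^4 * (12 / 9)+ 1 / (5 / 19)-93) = 360150 / 1606109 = 0.22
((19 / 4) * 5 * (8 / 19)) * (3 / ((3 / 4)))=40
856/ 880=107/ 110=0.97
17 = 17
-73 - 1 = -74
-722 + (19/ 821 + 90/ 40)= -2363583/ 3284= -719.73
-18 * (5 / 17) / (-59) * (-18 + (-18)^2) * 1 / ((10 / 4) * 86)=0.13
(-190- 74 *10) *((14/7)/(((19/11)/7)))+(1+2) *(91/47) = -6726153/893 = -7532.09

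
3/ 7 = 0.43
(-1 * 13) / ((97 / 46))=-598 / 97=-6.16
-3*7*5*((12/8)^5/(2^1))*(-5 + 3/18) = 246645/128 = 1926.91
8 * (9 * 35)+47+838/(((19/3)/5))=3228.58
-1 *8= -8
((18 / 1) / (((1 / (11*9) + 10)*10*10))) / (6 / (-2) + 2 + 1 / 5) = -891 / 39640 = -0.02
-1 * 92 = -92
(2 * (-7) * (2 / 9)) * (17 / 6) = -8.81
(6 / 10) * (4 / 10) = 6 / 25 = 0.24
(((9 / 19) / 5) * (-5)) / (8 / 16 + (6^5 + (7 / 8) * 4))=-0.00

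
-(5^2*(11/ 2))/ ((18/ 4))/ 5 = -55/ 9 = -6.11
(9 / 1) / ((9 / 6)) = 6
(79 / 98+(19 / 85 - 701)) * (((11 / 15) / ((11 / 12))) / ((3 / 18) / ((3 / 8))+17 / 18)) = -209907108 / 520625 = -403.18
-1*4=-4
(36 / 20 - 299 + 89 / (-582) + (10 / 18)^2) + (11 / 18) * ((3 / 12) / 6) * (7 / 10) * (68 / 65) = -6067699021 / 20428200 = -297.03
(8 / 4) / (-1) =-2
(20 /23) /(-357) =-20 /8211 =-0.00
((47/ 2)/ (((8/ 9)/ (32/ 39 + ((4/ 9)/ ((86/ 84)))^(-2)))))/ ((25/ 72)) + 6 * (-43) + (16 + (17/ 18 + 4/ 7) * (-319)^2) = 154481.26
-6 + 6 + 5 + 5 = 10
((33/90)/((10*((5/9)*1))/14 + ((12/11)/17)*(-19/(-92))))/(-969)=-19481/21112040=-0.00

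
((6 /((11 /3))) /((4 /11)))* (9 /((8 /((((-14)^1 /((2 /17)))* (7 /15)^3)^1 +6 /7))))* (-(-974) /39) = -1420.70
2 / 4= 1 / 2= 0.50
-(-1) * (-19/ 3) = -19/ 3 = -6.33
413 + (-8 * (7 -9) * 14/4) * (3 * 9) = 1925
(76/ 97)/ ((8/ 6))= 57/ 97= 0.59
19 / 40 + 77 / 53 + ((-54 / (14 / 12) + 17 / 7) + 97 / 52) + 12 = -5414093 / 192920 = -28.06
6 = 6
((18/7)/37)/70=0.00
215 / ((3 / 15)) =1075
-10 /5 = -2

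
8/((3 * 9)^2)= 8/729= 0.01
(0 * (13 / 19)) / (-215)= 0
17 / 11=1.55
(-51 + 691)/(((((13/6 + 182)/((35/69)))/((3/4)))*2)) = 0.66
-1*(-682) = 682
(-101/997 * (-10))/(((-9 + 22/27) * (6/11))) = -49995/220337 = -0.23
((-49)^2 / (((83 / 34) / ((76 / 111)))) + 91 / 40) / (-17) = -249005743 / 6264840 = -39.75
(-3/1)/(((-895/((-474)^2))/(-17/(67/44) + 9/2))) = -300953502/59965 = -5018.82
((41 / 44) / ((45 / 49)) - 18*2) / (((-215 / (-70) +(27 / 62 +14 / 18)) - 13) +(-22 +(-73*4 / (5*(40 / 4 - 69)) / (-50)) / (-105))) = 110859576625 / 97328310068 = 1.14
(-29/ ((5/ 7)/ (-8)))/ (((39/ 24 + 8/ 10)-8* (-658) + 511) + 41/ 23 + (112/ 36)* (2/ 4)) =0.06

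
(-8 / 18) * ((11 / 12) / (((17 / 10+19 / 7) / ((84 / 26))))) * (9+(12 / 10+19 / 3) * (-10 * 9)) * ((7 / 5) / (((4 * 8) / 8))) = 841379 / 12051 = 69.82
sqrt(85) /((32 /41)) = 41 * sqrt(85) /32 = 11.81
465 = 465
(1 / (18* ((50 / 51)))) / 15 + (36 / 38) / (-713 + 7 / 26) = 431057 / 176044500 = 0.00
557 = 557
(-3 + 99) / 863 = 96 / 863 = 0.11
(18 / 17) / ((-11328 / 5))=-15 / 32096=-0.00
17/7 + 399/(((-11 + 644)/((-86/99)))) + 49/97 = 33844486/14183631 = 2.39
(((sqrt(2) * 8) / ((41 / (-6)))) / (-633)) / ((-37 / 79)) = -1264 * sqrt(2) / 320087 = -0.01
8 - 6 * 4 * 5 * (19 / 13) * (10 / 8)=-2746 / 13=-211.23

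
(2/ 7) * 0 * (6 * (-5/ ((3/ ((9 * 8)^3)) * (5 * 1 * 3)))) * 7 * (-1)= 0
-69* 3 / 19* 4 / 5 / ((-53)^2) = -0.00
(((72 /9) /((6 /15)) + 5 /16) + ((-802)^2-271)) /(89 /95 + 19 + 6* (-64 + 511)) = 977289035 /4106944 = 237.96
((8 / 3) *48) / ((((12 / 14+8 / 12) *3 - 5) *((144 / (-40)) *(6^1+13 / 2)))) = 896 / 135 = 6.64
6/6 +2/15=17/15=1.13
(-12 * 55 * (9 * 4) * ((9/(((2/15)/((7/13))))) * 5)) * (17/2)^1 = -477130500/13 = -36702346.15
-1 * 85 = -85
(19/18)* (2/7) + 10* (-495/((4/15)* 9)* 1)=-259837/126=-2062.20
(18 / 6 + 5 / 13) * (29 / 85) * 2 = 2552 / 1105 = 2.31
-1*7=-7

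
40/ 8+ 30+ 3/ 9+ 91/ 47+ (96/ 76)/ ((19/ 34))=2012111/ 50901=39.53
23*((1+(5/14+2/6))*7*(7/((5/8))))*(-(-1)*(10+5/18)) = 845894/27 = 31329.41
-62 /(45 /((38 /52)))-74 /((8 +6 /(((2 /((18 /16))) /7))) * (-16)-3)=-256511 /297765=-0.86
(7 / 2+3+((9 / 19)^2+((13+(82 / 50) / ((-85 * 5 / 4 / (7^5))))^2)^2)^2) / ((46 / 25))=7389307442489385969.96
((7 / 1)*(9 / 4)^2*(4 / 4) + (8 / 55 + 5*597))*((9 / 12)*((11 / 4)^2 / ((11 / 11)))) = 87717729 / 5120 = 17132.37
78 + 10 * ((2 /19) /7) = 10394 /133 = 78.15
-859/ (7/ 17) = -14603/ 7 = -2086.14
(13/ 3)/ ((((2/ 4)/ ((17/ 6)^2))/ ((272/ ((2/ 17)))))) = 4343092/ 27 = 160855.26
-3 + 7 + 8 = 12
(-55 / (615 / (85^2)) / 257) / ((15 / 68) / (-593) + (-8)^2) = -291340900 / 7416288321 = -0.04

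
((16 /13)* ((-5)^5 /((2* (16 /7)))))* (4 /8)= -21875 /52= -420.67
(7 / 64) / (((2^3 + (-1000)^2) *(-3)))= -7 / 192001536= -0.00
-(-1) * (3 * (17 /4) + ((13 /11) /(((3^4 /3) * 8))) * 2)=3790 /297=12.76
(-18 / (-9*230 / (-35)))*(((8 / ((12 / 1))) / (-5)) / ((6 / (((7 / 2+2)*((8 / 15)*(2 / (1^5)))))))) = 616 / 15525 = 0.04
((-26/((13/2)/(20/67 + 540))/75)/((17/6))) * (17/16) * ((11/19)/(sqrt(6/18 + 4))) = -7964 * sqrt(39)/16549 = -3.01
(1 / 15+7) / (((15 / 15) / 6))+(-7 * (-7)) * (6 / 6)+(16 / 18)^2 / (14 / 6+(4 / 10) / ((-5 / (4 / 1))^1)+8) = 9274589 / 101385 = 91.48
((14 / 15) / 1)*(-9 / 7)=-1.20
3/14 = 0.21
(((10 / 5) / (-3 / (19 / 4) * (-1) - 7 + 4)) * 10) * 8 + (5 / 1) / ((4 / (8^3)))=5152 / 9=572.44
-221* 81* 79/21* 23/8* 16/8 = -10842039/28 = -387215.68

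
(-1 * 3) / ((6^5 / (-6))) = 1 / 432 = 0.00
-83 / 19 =-4.37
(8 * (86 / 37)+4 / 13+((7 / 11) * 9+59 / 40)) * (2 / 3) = 5524769 / 317460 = 17.40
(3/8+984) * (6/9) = 656.25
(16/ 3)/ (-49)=-16/ 147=-0.11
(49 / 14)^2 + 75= 349 / 4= 87.25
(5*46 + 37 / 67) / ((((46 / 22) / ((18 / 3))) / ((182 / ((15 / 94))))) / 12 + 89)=69766560864 / 26931968761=2.59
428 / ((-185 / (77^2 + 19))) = -2545744 / 185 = -13760.78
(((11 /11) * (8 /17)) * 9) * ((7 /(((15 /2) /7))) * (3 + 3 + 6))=28224 /85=332.05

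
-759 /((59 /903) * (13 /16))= -10966032 /767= -14297.30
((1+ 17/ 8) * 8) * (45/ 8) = 1125/ 8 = 140.62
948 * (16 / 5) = 15168 / 5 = 3033.60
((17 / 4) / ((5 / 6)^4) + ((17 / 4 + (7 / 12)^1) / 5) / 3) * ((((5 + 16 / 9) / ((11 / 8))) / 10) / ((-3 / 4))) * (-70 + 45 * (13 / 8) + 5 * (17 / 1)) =-294638723 / 556875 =-529.09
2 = 2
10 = 10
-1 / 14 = -0.07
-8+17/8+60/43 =-1541/344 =-4.48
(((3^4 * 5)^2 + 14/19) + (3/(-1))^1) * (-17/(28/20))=-264896720/133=-1991704.66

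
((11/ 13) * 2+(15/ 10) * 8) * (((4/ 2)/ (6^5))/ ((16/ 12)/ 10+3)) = 445/ 395928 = 0.00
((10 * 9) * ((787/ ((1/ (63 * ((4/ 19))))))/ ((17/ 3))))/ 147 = 2549880/ 2261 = 1127.77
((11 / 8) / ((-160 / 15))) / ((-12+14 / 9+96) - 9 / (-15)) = -1485 / 992512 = -0.00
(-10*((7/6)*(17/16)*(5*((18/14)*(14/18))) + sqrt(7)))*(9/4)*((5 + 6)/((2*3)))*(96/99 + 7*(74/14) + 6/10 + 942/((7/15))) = -100979915/192 - 1187999*sqrt(7)/14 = -750447.77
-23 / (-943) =1 / 41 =0.02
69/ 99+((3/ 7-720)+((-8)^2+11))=-148735/ 231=-643.87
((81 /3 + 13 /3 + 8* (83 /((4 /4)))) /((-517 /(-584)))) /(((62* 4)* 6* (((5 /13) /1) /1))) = 989807 /721215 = 1.37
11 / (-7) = -1.57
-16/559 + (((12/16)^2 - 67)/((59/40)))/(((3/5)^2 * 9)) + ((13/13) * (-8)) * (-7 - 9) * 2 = 1293357979/5342922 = 242.07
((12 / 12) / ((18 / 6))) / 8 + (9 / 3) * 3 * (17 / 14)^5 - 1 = 36789895 / 1613472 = 22.80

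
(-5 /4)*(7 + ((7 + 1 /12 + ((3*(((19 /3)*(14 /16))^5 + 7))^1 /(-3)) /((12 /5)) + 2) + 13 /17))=17573564367485 /6497501184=2704.67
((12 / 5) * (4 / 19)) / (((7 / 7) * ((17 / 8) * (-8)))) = -48 / 1615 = -0.03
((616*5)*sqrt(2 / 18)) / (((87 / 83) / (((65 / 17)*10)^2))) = 108007900000 / 75429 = 1431914.78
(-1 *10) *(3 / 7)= -30 / 7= -4.29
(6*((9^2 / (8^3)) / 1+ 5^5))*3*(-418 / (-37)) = 3009752361 / 4736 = 635505.14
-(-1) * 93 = 93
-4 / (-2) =2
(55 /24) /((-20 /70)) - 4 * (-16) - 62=-289 /48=-6.02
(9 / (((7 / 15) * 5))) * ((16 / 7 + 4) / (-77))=-108 / 343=-0.31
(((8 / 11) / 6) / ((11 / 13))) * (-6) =-104 / 121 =-0.86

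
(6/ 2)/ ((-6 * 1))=-1/ 2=-0.50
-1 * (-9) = 9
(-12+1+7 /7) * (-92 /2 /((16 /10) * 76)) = 575 /152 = 3.78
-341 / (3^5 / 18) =-682 / 27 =-25.26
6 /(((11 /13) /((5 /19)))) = 390 /209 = 1.87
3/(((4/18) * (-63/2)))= -3/7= -0.43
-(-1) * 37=37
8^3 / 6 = 256 / 3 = 85.33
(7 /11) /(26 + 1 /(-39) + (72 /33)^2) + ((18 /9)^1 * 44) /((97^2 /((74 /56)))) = 315846707 /9552571931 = 0.03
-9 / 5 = -1.80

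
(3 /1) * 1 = 3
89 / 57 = 1.56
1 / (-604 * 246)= -1 / 148584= -0.00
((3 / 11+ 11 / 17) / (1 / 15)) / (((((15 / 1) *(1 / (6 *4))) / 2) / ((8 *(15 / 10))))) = 99072 / 187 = 529.80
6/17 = 0.35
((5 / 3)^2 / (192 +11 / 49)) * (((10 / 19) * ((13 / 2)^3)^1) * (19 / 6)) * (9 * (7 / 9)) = 94196375 / 2034504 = 46.30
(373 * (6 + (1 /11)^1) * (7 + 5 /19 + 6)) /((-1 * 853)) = -6297732 /178277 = -35.33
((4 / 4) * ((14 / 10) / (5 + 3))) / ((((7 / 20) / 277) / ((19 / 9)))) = 5263 / 18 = 292.39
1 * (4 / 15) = 4 / 15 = 0.27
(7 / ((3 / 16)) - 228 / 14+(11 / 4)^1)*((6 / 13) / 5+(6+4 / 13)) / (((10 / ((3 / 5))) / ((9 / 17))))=71964 / 14875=4.84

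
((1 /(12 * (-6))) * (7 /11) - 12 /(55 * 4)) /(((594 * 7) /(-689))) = 172939 /16465680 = 0.01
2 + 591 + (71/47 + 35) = 29587/47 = 629.51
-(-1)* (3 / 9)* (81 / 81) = 1 / 3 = 0.33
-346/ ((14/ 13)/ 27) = -60723/ 7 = -8674.71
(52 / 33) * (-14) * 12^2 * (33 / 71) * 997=-1472077.52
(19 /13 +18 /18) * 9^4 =209952 /13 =16150.15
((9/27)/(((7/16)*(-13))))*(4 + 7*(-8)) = 64/21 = 3.05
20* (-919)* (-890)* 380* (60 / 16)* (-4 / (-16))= 5827608750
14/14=1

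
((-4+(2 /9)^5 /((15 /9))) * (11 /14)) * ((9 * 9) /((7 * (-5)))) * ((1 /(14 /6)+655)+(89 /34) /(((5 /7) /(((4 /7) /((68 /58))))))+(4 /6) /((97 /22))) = 4780.94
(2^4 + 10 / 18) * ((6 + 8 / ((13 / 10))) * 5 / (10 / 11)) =129481 / 117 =1106.68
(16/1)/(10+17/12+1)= 192/149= 1.29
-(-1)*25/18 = 25/18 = 1.39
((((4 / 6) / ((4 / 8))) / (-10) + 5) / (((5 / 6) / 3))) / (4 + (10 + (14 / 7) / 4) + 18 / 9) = 292 / 275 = 1.06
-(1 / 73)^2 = -1 / 5329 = -0.00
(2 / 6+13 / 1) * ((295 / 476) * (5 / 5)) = 2950 / 357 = 8.26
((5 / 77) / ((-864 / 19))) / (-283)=95 / 18827424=0.00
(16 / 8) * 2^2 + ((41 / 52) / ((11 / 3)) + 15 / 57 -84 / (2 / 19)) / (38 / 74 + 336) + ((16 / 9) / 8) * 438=41798231051 / 405952404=102.96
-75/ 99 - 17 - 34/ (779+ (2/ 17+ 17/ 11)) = -42878219/ 2408736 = -17.80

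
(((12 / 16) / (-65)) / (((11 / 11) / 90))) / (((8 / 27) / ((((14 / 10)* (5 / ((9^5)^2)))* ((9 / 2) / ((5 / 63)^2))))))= -343 / 68234400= -0.00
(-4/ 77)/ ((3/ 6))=-8/ 77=-0.10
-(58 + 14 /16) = -471 /8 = -58.88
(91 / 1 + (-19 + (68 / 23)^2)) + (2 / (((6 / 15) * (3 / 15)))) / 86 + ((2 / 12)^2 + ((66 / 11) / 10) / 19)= 6308459111 / 77794740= 81.09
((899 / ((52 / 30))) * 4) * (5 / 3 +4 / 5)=66526 / 13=5117.38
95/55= 19/11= 1.73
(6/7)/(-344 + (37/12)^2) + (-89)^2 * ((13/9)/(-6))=-34719350093/18207126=-1906.91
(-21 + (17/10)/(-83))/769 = -17447/638270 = -0.03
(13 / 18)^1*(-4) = -26 / 9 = -2.89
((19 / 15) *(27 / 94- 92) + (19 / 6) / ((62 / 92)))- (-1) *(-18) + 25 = -4566409 / 43710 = -104.47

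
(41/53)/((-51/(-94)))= 3854/2703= 1.43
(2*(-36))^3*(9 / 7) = -3359232 / 7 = -479890.29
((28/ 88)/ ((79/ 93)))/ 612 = 217/ 354552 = 0.00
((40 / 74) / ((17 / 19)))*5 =1900 / 629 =3.02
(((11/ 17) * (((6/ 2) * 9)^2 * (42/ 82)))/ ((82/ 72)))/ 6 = 1010394/ 28577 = 35.36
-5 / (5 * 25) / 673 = -1 / 16825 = -0.00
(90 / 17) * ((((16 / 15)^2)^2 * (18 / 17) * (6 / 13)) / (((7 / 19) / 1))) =29884416 / 3287375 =9.09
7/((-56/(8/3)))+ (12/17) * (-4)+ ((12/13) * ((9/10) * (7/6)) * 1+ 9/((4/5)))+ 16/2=226247/13260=17.06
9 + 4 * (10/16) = 23/2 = 11.50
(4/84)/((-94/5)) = -5/1974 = -0.00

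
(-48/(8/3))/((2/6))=-54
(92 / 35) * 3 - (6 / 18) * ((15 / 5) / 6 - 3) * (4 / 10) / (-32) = 26461 / 3360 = 7.88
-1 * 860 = -860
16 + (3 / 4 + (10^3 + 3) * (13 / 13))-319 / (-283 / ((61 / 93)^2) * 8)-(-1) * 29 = 20537113129 / 19581336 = 1048.81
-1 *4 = -4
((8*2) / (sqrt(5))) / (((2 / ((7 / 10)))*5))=28*sqrt(5) / 125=0.50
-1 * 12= -12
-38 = -38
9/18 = 0.50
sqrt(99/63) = sqrt(77)/7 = 1.25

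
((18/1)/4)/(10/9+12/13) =1053/476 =2.21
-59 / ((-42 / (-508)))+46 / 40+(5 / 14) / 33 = -3291557 / 4620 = -712.46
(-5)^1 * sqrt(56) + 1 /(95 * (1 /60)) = 12 /19- 10 * sqrt(14) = -36.78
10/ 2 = 5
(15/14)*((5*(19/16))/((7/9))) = 12825/1568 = 8.18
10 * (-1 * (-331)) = 3310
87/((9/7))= 203/3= 67.67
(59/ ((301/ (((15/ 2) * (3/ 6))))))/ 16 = 885/ 19264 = 0.05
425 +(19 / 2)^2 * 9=4949 / 4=1237.25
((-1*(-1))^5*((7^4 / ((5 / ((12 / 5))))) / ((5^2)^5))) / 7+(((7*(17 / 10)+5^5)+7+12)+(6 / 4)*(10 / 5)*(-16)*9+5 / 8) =5321337923553 / 1953125000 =2724.53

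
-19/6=-3.17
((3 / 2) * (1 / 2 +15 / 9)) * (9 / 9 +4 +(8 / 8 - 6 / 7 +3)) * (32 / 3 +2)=4693 / 14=335.21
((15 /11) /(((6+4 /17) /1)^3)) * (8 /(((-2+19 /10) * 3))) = -245650 /1637647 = -0.15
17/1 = 17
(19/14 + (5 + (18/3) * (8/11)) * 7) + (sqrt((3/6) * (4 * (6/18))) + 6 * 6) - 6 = sqrt(6)/3 + 14923/154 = 97.72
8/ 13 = 0.62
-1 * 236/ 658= -118/ 329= -0.36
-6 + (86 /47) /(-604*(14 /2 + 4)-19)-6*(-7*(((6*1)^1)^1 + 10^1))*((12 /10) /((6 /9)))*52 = 98478486596 /1565805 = 62893.20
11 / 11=1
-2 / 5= -0.40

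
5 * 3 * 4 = 60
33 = 33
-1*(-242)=242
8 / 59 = 0.14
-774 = -774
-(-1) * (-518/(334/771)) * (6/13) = -1198134/2171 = -551.88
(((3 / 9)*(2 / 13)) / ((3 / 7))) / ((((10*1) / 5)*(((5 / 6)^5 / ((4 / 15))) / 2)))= 16128 / 203125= 0.08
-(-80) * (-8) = -640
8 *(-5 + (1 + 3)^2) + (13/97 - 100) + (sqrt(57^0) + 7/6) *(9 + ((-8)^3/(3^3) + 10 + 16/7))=-751655/109998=-6.83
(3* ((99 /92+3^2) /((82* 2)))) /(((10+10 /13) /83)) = 3000699 /2112320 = 1.42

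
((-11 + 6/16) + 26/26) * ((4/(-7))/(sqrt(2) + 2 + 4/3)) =165/82-99 * sqrt(2)/164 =1.16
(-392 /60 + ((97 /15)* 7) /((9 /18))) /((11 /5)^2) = 2100 /121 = 17.36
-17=-17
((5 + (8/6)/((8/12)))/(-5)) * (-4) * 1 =5.60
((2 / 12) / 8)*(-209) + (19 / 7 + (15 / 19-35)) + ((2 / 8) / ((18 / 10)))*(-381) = -566689 / 6384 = -88.77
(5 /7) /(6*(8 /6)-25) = -5 /119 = -0.04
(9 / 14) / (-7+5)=-9 / 28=-0.32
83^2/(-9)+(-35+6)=-7150/9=-794.44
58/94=29/47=0.62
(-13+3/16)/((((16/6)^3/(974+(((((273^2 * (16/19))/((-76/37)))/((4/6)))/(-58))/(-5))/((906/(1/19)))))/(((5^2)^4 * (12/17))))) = -379506764612893359375/2091436183552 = -181457492.03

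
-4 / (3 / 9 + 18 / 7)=-84 / 61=-1.38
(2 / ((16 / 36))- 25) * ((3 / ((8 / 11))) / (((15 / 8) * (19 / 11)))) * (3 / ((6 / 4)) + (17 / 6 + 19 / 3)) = -332387 / 1140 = -291.57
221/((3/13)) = 2873/3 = 957.67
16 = 16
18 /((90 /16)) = 16 /5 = 3.20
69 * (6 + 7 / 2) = 1311 / 2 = 655.50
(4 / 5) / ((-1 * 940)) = -1 / 1175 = -0.00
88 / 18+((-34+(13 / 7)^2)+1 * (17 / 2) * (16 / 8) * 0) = -11317 / 441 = -25.66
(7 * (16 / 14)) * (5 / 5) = 8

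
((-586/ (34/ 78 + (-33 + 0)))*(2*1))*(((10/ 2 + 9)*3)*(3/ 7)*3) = 1234116/ 635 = 1943.49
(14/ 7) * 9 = 18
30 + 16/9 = 286/9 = 31.78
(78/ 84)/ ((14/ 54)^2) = 9477/ 686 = 13.81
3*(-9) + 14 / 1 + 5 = -8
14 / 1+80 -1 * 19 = 75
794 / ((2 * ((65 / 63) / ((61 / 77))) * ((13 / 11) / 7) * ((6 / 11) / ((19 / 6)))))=35429471 / 3380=10482.09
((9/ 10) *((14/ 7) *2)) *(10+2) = 216/ 5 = 43.20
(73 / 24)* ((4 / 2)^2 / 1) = 73 / 6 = 12.17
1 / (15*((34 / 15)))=1 / 34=0.03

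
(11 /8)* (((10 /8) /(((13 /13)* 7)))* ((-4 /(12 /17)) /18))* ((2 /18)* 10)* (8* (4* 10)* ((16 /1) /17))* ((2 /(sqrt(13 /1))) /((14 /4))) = -176000* sqrt(13) /154791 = -4.10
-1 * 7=-7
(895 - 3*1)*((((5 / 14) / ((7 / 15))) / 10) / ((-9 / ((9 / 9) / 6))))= -1.26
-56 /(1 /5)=-280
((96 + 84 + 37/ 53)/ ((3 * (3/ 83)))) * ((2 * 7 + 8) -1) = 5564237/ 159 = 34995.20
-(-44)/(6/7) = 154/3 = 51.33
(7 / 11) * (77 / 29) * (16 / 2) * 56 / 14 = 1568 / 29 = 54.07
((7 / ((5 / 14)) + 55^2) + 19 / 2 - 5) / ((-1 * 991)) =-30491 / 9910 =-3.08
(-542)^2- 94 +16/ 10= 1468358/ 5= 293671.60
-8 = -8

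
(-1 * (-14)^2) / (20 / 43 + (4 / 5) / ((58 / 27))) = -87290 / 373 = -234.02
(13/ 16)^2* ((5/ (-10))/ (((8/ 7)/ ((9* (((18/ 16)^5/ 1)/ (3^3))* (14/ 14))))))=-23284989/ 134217728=-0.17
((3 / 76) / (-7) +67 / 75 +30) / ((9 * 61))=1232419 / 21905100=0.06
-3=-3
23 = 23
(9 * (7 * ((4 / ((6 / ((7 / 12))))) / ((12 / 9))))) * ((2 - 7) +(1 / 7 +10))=189 / 2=94.50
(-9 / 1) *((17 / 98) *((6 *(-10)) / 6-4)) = 153 / 7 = 21.86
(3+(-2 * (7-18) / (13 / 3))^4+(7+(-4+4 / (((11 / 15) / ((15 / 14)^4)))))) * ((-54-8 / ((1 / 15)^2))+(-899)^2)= 546337431.91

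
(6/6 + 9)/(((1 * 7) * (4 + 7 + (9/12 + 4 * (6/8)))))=40/413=0.10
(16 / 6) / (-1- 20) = -0.13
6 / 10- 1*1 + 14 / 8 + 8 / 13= 511 / 260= 1.97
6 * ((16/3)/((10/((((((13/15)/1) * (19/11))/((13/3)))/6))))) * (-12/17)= -608/4675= -0.13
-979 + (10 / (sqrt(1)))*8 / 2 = -939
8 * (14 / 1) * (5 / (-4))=-140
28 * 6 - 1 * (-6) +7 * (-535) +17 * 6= -3469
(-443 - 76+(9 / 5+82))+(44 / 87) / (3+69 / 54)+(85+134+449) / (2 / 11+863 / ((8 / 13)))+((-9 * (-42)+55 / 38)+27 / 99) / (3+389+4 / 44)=-1780691194383407 / 4106409240850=-433.64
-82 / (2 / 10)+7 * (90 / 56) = -398.75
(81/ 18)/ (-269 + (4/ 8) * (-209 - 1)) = -9/ 748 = -0.01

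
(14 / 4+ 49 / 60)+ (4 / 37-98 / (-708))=199229 / 43660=4.56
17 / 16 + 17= 289 / 16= 18.06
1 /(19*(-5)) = -1 /95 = -0.01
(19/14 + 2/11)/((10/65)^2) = 40053/616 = 65.02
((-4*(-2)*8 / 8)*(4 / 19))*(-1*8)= -256 / 19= -13.47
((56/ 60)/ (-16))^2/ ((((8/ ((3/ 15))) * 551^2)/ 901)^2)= 39778249/ 2123678988311040000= 0.00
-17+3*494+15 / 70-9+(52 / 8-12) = 10155 / 7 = 1450.71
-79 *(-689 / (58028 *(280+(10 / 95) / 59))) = 61017151 / 18213944696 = 0.00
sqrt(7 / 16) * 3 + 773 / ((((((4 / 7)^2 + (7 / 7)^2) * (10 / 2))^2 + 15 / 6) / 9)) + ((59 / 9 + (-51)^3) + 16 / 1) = -132476.82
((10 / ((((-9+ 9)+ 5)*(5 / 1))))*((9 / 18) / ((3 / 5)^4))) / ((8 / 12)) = 125 / 54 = 2.31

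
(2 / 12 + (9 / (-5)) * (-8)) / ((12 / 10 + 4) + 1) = 437 / 186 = 2.35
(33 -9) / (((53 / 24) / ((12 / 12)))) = 576 / 53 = 10.87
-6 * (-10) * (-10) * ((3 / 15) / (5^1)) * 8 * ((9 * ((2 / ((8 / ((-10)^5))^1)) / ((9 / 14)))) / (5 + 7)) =5600000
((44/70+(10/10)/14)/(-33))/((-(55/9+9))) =21/14960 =0.00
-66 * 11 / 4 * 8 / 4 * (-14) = 5082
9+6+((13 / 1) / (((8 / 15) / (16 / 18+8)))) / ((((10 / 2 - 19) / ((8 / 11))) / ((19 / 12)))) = -1955 / 693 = -2.82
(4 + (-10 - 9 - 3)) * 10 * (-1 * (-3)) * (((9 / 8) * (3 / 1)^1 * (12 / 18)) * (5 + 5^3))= -157950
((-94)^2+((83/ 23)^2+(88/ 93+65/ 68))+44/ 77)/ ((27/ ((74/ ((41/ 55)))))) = 421819522451525/ 12961736802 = 32543.44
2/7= 0.29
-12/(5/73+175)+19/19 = 992/1065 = 0.93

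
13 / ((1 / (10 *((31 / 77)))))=4030 / 77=52.34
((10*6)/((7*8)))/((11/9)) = 135/154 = 0.88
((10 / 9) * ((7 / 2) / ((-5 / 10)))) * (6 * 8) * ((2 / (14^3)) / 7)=-40 / 1029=-0.04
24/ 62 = 12/ 31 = 0.39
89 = 89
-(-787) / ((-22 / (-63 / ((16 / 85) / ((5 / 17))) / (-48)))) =-413175 / 5632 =-73.36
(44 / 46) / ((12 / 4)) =22 / 69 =0.32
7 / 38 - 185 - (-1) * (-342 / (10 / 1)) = -41613 / 190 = -219.02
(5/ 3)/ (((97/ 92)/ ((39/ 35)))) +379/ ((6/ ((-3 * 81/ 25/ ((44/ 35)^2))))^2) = 4071813627965/ 10179828736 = 399.99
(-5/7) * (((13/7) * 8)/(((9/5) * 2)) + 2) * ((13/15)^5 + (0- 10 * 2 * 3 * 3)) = 52618055902/66976875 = 785.62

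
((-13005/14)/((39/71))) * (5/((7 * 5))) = -307785/1274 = -241.59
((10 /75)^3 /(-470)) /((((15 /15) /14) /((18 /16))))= -7 /88125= -0.00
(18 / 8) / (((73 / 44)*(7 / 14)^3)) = 792 / 73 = 10.85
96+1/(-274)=96.00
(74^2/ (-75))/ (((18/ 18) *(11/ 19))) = -126.11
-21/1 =-21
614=614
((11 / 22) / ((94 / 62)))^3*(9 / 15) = 89373 / 4152920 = 0.02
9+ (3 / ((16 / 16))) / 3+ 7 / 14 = 21 / 2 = 10.50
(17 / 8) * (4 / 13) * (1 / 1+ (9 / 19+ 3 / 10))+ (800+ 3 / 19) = 3958509 / 4940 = 801.32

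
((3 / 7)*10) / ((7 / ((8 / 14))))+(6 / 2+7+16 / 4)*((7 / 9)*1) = 34694 / 3087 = 11.24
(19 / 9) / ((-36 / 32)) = -1.88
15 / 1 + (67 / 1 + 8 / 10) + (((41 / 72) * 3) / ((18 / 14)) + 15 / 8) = 23221 / 270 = 86.00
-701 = -701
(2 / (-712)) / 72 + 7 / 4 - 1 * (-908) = 23318711 / 25632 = 909.75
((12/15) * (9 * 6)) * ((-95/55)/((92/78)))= -80028/1265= -63.26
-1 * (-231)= 231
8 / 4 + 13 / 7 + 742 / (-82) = -1490 / 287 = -5.19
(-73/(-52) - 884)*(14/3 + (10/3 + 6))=-321265/26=-12356.35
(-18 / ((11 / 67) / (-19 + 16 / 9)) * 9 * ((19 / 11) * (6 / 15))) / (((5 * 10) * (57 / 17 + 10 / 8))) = 48302712 / 946825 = 51.02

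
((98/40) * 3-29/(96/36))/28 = -141/1120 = -0.13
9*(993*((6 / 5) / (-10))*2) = -53622 / 25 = -2144.88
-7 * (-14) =98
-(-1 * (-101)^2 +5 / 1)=10196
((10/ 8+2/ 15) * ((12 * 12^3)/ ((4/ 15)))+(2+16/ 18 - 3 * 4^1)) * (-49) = -47433470/ 9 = -5270385.56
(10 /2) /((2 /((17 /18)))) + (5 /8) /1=215 /72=2.99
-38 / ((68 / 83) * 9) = -1577 / 306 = -5.15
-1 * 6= -6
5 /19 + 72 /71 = 1723 /1349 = 1.28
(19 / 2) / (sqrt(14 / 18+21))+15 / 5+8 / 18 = 1381 / 252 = 5.48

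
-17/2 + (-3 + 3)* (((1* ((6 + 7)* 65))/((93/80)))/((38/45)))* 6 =-17/2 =-8.50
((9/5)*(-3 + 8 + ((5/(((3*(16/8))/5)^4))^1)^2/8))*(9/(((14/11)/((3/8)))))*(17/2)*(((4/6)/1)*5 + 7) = 12745162463/5308416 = 2400.94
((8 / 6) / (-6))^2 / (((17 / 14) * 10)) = 28 / 6885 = 0.00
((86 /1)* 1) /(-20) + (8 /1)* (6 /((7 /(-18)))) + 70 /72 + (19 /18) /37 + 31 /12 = -124.14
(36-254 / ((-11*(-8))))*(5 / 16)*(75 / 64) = 546375 / 45056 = 12.13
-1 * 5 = -5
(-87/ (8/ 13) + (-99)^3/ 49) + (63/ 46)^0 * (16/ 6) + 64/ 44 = -257934451/ 12936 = -19939.27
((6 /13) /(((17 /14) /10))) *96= 80640 /221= 364.89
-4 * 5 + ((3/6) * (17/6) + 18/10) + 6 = -647/60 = -10.78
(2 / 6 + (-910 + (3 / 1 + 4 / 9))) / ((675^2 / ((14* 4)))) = -456736 / 4100625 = -0.11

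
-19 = -19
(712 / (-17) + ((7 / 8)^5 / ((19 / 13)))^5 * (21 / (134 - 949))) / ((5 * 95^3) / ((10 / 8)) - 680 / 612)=-488538971297366591600765266507802703 / 40003444288873103484413600391292675686400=-0.00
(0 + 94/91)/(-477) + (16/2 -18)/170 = -45005/737919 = -0.06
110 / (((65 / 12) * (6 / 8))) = 352 / 13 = 27.08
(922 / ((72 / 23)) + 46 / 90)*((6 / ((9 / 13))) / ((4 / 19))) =13117429 / 1080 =12145.77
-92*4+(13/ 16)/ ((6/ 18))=-5849/ 16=-365.56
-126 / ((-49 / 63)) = 162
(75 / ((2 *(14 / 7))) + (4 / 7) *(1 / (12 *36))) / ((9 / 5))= 17720 / 1701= 10.42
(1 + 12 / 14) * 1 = 13 / 7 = 1.86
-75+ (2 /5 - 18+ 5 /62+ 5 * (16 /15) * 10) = -36443 /930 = -39.19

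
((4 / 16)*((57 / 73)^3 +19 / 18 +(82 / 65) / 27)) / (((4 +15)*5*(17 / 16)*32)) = 2155134203 / 17641609736400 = 0.00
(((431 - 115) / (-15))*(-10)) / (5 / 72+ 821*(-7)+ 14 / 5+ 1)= -75840 / 2067527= -0.04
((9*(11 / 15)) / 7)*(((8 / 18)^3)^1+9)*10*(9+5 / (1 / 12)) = 3352250 / 567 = 5912.26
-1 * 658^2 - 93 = -433057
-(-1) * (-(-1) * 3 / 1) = 3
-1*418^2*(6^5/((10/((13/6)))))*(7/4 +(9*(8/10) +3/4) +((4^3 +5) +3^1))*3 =-1803782783088/25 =-72151311323.52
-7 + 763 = 756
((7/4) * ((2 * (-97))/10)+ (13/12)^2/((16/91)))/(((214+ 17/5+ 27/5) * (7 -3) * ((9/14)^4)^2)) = -1811352357409/1726345698984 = -1.05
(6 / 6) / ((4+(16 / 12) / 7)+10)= 21 / 298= 0.07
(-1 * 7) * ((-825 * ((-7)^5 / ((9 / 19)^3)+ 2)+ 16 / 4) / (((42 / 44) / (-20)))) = 13948608782680 / 729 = 19133894077.75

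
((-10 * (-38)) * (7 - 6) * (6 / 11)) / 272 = 0.76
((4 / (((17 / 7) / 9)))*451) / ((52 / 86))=2443518 / 221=11056.64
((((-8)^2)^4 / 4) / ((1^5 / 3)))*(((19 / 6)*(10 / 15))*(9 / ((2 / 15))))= 1793064960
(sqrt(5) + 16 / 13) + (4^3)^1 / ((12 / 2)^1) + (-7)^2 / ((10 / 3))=sqrt(5) + 10373 / 390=28.83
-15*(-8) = 120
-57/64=-0.89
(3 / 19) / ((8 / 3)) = 9 / 152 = 0.06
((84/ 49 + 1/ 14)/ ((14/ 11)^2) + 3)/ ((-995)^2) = 11257/ 2716628600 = 0.00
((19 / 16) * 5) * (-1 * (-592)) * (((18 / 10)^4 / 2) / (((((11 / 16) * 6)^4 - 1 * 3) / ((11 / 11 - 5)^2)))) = 50379522048 / 48901375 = 1030.23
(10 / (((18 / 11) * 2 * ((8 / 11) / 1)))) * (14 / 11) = 385 / 72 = 5.35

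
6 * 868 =5208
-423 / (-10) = 423 / 10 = 42.30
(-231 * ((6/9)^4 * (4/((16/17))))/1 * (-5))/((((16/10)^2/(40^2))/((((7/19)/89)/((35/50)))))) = 163625000/45657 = 3583.79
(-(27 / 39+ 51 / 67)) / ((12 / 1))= -211 / 1742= -0.12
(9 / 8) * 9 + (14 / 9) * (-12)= -205 / 24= -8.54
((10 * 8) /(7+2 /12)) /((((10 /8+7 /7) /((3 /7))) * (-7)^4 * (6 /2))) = 0.00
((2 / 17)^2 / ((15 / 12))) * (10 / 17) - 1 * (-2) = 9858 / 4913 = 2.01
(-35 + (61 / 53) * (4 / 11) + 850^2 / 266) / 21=207927337 / 1628319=127.69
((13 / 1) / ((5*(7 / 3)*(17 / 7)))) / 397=39 / 33745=0.00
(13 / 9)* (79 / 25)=1027 / 225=4.56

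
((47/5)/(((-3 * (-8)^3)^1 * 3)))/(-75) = -47/1728000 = -0.00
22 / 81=0.27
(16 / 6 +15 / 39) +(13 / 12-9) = -253 / 52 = -4.87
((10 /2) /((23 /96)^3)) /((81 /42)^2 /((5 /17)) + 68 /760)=82368921600 /2885197211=28.55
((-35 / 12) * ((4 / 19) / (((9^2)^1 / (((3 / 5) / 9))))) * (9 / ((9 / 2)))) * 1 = -14 / 13851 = -0.00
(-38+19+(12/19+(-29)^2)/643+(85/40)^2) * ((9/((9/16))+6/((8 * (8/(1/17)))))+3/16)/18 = -90747983615/7656247296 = -11.85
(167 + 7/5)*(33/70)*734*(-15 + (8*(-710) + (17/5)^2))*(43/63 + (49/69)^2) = -393060601.28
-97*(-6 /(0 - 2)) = -291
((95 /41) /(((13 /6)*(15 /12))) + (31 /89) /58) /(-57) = -2370395 /156826722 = -0.02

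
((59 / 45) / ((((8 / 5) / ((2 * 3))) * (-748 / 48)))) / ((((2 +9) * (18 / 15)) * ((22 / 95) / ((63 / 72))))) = -196175 / 2172192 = -0.09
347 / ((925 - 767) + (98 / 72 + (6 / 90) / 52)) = 202995 / 93227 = 2.18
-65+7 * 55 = 320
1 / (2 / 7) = 7 / 2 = 3.50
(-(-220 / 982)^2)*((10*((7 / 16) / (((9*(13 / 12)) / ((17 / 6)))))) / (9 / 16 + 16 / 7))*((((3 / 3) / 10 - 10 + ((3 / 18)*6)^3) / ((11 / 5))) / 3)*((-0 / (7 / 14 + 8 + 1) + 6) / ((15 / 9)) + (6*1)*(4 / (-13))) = 563441200 / 10633841829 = 0.05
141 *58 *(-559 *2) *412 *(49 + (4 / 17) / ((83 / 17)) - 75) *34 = 275873980868928 / 83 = 3323782902035.28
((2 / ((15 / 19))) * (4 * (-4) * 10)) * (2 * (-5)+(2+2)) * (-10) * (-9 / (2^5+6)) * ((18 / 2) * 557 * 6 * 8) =1385994240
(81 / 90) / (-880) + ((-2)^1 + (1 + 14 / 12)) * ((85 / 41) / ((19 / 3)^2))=988791 / 130248800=0.01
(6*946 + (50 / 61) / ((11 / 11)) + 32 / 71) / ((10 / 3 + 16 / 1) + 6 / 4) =147529548 / 541375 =272.51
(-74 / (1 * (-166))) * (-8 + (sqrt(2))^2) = -222 / 83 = -2.67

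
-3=-3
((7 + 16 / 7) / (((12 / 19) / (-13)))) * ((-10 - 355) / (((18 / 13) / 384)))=1218895600 / 63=19347549.21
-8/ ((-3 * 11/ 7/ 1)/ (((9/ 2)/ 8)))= 21/ 22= 0.95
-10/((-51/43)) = 430/51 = 8.43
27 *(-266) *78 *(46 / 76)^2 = -3899259 / 19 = -205224.16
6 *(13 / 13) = 6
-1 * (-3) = 3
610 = 610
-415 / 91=-4.56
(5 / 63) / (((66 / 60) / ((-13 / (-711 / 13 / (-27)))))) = -8450 / 18249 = -0.46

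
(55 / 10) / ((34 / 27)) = 297 / 68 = 4.37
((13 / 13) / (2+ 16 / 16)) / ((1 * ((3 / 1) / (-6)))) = -2 / 3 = -0.67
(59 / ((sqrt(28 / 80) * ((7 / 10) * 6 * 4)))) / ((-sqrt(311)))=-295 * sqrt(10885) / 91434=-0.34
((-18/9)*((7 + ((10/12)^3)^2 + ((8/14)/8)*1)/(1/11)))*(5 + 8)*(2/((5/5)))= -345895121/81648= -4236.42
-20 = -20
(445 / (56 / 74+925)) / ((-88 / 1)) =-16465 / 3014264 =-0.01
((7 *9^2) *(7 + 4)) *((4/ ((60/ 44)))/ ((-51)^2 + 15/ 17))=129591/ 18430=7.03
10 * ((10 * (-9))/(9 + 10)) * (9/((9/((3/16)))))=-675/76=-8.88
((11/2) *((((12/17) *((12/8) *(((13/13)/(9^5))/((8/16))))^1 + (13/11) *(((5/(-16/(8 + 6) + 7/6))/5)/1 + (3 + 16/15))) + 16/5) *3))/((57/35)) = 2475267823/4238406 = 584.01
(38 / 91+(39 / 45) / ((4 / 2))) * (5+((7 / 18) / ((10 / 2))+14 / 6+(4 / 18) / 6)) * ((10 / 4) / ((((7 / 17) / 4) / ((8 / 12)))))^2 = 5400315268 / 3250611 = 1661.32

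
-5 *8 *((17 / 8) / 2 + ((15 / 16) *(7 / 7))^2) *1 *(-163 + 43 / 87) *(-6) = -17566465 / 232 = -75717.52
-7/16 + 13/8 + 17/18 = 307/144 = 2.13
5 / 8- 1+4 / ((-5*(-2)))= 0.02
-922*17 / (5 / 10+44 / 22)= -31348 / 5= -6269.60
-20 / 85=-4 / 17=-0.24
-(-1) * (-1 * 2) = -2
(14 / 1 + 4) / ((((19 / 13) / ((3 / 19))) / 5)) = 9.72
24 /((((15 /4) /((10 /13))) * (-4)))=-16 /13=-1.23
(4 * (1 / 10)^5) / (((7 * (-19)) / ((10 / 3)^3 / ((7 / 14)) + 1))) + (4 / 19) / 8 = 2360473 / 89775000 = 0.03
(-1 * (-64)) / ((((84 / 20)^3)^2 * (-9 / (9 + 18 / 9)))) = -11000000 / 771895089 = -0.01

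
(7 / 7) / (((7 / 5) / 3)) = 15 / 7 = 2.14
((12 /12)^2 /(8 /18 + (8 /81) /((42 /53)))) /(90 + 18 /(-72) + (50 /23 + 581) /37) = 1447551 /86916962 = 0.02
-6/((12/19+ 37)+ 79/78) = -8892/57271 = -0.16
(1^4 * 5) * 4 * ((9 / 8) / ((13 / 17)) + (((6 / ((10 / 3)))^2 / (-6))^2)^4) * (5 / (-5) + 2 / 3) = -250247298824751 / 25390625000000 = -9.86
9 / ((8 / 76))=171 / 2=85.50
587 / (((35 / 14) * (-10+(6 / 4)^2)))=-4696 / 155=-30.30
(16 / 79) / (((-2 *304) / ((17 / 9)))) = -17 / 27018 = -0.00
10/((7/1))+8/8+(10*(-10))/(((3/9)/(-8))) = 16817/7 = 2402.43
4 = 4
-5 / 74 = -0.07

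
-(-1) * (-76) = -76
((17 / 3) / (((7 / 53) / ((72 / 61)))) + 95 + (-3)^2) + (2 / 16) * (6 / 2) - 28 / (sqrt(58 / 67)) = 529537 / 3416 - 14 * sqrt(3886) / 29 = 124.92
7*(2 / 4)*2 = 7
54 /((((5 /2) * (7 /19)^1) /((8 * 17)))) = 279072 /35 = 7973.49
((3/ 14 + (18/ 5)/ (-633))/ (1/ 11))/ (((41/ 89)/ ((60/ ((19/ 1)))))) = 18097794/ 1150583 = 15.73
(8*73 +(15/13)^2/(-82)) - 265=318.98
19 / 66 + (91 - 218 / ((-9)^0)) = -8363 / 66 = -126.71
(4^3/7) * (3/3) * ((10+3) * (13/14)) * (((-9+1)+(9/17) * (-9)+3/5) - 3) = -6970912/4165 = -1673.69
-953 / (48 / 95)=-1886.15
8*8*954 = 61056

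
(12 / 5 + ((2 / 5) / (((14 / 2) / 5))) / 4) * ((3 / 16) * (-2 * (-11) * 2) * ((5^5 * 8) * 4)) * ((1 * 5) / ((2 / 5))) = 178406250 / 7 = 25486607.14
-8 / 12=-2 / 3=-0.67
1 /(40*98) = 0.00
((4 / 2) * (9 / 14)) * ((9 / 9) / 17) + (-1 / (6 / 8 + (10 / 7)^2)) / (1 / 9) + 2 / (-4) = -475079 / 130186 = -3.65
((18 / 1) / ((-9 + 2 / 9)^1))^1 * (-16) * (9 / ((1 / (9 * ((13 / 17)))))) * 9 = 24564384 / 1343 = 18290.68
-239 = -239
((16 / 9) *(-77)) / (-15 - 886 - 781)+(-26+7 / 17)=-3282043 / 128673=-25.51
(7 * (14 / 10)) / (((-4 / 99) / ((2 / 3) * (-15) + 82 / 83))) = 907137 / 415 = 2185.87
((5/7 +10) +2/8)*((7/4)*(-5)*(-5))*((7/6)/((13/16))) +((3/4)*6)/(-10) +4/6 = 537419/780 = 689.00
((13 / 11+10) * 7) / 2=861 / 22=39.14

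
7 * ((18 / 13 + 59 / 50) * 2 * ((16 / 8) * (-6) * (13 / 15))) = -373.41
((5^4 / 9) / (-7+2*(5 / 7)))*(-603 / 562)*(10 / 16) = 1465625 / 175344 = 8.36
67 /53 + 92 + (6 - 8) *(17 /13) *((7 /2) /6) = 379247 /4134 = 91.74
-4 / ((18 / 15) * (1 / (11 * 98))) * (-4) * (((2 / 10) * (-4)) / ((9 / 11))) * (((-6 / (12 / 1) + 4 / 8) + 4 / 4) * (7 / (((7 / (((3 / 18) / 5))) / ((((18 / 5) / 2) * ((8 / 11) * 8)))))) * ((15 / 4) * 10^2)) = -5519360 / 3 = -1839786.67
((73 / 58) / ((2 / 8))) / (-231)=-0.02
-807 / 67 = -12.04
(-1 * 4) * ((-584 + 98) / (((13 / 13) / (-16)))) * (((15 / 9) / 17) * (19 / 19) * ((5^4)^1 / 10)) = -3240000 / 17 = -190588.24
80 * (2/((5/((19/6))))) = 304/3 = 101.33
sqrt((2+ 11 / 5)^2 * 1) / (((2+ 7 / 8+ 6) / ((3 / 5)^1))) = 504 / 1775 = 0.28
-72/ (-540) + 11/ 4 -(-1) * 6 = 533/ 60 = 8.88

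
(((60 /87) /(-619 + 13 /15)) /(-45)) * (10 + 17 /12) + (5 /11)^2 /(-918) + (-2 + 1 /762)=-3790578792311 /1896588870264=-2.00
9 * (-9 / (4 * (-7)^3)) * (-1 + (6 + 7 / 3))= 297 / 686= 0.43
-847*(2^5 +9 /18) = -55055 /2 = -27527.50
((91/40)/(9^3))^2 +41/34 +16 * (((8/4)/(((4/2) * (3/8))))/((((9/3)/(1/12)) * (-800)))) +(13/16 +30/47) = 1803933174931/679394174400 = 2.66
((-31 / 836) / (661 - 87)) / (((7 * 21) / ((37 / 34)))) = -1147 / 2398360272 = -0.00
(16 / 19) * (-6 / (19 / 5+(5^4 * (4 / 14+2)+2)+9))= -1680 / 479921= -0.00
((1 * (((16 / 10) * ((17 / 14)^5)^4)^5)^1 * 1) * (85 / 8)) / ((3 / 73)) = 1376144121620952498860884639400992853347097305053500489783837373027099487402196071861119045571702321144257328315307881431529241 / 1876916239402740271238544457611281091879321328298585235085928025363872962033202284522151331568994101859167764480000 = 733194211191.26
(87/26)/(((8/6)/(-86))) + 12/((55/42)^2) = -32848839/157300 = -208.83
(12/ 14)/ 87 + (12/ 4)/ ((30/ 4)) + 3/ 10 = 1441/ 2030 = 0.71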